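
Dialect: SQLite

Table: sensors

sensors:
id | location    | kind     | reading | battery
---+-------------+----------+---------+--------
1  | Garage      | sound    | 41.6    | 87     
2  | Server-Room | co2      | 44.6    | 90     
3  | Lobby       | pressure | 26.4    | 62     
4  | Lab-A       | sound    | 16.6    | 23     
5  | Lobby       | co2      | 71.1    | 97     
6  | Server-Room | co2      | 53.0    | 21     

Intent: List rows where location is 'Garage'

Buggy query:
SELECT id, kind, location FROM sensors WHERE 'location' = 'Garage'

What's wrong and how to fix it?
Bug: 'location' in single quotes is a string literal, not the column; the comparison is literal-vs-literal and never true

Fix: Remove the quotes around the column name (or use double quotes for an identifier)

Corrected query:
SELECT id, kind, location FROM sensors WHERE location = 'Garage'

Result:
id | kind  | location
---+-------+---------
1  | sound | Garage  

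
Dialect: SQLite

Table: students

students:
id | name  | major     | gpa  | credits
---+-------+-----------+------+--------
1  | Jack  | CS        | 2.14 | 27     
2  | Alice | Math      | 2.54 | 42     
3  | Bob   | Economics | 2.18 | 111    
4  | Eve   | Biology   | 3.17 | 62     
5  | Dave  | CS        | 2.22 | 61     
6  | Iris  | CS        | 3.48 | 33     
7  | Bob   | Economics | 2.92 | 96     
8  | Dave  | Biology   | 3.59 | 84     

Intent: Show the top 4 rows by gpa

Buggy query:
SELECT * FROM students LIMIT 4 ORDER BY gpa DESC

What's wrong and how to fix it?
Bug: LIMIT must come after ORDER BY

Fix: Sort with ORDER BY, then apply LIMIT

Corrected query:
SELECT * FROM students ORDER BY gpa DESC LIMIT 4

Result:
id | name | major     | gpa  | credits
---+------+-----------+------+--------
8  | Dave | Biology   | 3.59 | 84     
6  | Iris | CS        | 3.48 | 33     
4  | Eve  | Biology   | 3.17 | 62     
7  | Bob  | Economics | 2.92 | 96     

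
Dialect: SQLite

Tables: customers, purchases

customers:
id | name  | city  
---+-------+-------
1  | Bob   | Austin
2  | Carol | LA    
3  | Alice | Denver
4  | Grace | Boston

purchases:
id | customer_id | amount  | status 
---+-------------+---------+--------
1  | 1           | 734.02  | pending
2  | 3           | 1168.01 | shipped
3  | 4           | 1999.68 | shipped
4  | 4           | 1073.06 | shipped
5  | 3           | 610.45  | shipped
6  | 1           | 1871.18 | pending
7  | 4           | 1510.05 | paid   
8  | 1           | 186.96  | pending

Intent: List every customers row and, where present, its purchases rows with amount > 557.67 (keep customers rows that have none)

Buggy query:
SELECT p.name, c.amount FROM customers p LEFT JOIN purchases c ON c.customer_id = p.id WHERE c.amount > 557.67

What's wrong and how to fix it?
Bug: Filtering c.amount in WHERE discards the NULL rows produced by LEFT JOIN, turning it into an inner join

Fix: Put 'c.amount > 557.67' in the JOIN's ON clause instead of WHERE

Corrected query:
SELECT p.name, c.amount FROM customers p LEFT JOIN purchases c ON c.customer_id = p.id AND c.amount > 557.67

Result:
name  | amount 
------+--------
Bob   | 734.02 
Bob   | 1871.18
Carol | NULL   
Alice | 610.45 
Alice | 1168.01
Grace | 1073.06
Grace | 1510.05
Grace | 1999.68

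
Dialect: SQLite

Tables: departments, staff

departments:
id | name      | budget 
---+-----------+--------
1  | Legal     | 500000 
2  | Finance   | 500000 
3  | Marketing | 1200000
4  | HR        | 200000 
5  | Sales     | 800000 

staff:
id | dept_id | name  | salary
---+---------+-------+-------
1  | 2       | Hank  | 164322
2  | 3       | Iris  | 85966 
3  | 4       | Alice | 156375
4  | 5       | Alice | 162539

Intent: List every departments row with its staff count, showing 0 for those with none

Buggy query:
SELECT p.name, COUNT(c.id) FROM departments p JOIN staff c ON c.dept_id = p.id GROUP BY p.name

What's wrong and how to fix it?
Bug: INNER JOIN drops departments rows that have no matching staff rows

Fix: Switch to LEFT JOIN to retain unmatched parent rows

Corrected query:
SELECT p.name, COUNT(c.id) FROM departments p LEFT JOIN staff c ON c.dept_id = p.id GROUP BY p.name

Result:
name      | COUNT(c.id)
----------+------------
Finance   | 1          
HR        | 1          
Legal     | 0          
Marketing | 1          
Sales     | 1          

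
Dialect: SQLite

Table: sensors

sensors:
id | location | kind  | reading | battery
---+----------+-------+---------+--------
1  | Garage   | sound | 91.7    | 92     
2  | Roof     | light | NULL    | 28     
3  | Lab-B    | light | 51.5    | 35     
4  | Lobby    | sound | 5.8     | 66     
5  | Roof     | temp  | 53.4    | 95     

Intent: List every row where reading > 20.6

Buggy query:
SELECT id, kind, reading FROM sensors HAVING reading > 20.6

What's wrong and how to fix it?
Bug: HAVING filters the output of aggregation, but this query has no GROUP BY and no aggregate functions, so SQLite rejects it (HAVING clause on a non-aggregate query); the condition here is per row

Fix: Use WHERE for row-level filtering

Corrected query:
SELECT id, kind, reading FROM sensors WHERE reading > 20.6

Result:
id | kind  | reading
---+-------+--------
1  | sound | 91.7   
3  | light | 51.5   
5  | temp  | 53.4   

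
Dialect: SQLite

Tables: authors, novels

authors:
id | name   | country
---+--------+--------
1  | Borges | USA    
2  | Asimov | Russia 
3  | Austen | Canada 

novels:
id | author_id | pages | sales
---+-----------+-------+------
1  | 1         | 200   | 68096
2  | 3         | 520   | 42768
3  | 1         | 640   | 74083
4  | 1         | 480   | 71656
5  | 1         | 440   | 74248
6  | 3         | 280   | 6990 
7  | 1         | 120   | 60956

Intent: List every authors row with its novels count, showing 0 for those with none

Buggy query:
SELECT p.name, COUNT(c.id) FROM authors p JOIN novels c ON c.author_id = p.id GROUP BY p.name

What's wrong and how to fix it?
Bug: INNER JOIN drops authors rows that have no matching novels rows

Fix: Switch to LEFT JOIN to retain unmatched parent rows

Corrected query:
SELECT p.name, COUNT(c.id) FROM authors p LEFT JOIN novels c ON c.author_id = p.id GROUP BY p.name

Result:
name   | COUNT(c.id)
-------+------------
Asimov | 0          
Austen | 2          
Borges | 5          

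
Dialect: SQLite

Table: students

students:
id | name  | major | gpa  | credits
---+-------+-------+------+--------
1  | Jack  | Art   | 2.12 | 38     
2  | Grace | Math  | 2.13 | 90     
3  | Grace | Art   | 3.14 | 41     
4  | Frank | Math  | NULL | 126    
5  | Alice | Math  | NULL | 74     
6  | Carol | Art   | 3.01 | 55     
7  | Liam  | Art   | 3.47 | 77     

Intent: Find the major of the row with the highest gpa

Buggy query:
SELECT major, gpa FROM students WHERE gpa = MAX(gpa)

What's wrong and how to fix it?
Bug: WHERE is evaluated per row; an aggregate over the whole table isn't defined there

Fix: Wrap MAX in a scalar subquery so WHERE compares against a single value

Corrected query:
SELECT major, gpa FROM students WHERE gpa = (SELECT MAX(gpa) FROM students)

Result:
major | gpa 
------+-----
Art   | 3.47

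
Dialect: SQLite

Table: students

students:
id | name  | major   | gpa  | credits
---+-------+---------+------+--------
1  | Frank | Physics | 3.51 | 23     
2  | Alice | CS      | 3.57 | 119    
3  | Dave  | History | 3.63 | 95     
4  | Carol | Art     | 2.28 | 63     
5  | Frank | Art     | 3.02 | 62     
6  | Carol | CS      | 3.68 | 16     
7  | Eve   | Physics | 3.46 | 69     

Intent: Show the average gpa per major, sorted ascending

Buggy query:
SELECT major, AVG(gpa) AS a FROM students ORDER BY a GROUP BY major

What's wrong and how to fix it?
Bug: ORDER BY appears before GROUP BY; SQL clause order requires GROUP BY first

Fix: Move ORDER BY to the end, after GROUP BY

Corrected query:
SELECT major, AVG(gpa) AS a FROM students GROUP BY major ORDER BY a

Result:
major   | a    
--------+------
Art     | 2.65 
Physics | 3.485
CS      | 3.625
History | 3.63 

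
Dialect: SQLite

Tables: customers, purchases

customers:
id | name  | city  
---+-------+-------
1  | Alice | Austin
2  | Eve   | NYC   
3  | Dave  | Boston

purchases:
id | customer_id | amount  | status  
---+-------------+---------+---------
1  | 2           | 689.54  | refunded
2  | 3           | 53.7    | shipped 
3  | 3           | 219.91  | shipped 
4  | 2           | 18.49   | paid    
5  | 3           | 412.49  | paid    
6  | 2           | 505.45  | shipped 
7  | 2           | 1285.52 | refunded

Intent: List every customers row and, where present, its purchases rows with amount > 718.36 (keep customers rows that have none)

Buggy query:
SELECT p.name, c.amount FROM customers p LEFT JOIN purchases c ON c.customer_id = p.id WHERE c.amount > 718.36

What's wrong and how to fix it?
Bug: A WHERE condition on the right-hand table after LEFT JOIN drops unmatched parents

Fix: Move the right-table condition into the ON clause so unmatched parents are kept

Corrected query:
SELECT p.name, c.amount FROM customers p LEFT JOIN purchases c ON c.customer_id = p.id AND c.amount > 718.36

Result:
name  | amount 
------+--------
Alice | NULL   
Eve   | 1285.52
Dave  | NULL   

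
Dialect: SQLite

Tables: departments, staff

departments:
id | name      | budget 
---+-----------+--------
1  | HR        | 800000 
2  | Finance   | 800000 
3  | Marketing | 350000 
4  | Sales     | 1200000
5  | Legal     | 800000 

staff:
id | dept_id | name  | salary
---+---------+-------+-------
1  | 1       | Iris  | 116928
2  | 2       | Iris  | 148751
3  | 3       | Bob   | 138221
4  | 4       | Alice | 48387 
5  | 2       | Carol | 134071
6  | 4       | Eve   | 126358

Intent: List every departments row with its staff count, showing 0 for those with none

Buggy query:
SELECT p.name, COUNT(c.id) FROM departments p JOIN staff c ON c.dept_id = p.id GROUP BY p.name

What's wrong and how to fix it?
Bug: An inner join excludes parents with zero children

Fix: Use LEFT JOIN so parents without children still appear (COUNT(c.id) gives 0)

Corrected query:
SELECT p.name, COUNT(c.id) FROM departments p LEFT JOIN staff c ON c.dept_id = p.id GROUP BY p.name

Result:
name      | COUNT(c.id)
----------+------------
Finance   | 2          
HR        | 1          
Legal     | 0          
Marketing | 1          
Sales     | 2          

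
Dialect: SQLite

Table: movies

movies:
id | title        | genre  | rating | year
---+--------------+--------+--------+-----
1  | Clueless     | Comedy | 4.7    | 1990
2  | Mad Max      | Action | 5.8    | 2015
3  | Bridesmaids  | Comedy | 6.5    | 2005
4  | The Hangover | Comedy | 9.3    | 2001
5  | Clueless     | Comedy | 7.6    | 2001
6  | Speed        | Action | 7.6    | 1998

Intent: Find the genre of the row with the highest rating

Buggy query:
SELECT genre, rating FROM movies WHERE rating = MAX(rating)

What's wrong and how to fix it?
Bug: WHERE is evaluated per row; an aggregate over the whole table isn't defined there

Fix: Use a subquery: WHERE rating = (SELECT MAX(rating) FROM movies)

Corrected query:
SELECT genre, rating FROM movies WHERE rating = (SELECT MAX(rating) FROM movies)

Result:
genre  | rating
-------+-------
Comedy | 9.3   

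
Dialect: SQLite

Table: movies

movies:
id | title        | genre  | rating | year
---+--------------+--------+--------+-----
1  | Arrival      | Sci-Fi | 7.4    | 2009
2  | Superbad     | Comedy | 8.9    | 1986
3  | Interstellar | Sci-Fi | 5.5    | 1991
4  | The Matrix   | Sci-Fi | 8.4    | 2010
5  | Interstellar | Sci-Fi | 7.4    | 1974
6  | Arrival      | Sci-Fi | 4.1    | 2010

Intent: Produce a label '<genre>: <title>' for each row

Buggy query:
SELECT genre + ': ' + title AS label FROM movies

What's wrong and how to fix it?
Bug: '+' is numeric addition; on text columns SQLite converts them to 0 instead of concatenating

Fix: Use the || operator for string concatenation

Corrected query:
SELECT genre || ': ' || title AS label FROM movies

Result:
label               
--------------------
Sci-Fi: Arrival     
Comedy: Superbad    
Sci-Fi: Interstellar
Sci-Fi: The Matrix  
Sci-Fi: Interstellar
Sci-Fi: Arrival     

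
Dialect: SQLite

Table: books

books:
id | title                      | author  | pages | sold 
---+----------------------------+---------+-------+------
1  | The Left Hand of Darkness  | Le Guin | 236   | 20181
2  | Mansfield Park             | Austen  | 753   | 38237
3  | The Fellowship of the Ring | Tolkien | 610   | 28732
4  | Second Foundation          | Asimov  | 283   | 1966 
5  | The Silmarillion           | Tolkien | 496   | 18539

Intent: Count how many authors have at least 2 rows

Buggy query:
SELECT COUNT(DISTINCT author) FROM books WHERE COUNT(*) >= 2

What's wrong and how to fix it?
Bug: COUNT(*) cannot appear in WHERE; the per-group count doesn't exist yet

Fix: Use a subquery that GROUPs and filters with HAVING, then count its rows

Corrected query:
SELECT COUNT(*) FROM (SELECT author FROM books GROUP BY author HAVING COUNT(*) >= 2)

Result:
COUNT(*)
--------
1       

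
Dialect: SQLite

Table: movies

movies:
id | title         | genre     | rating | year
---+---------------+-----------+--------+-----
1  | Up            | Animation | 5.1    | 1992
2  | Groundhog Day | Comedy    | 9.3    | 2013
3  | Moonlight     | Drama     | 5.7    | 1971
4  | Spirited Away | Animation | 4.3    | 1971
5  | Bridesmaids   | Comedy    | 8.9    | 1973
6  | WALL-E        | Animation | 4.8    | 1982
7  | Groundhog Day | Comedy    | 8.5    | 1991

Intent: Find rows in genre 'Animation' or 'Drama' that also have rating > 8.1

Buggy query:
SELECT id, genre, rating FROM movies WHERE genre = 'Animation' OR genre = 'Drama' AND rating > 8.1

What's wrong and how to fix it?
Bug: AND binds tighter than OR, so this parses as genre = 'Animation' OR (genre = 'Drama' AND rating > 8.1)

Fix: Group the OR with parentheses (or use IN), then AND the threshold

Corrected query:
SELECT id, genre, rating FROM movies WHERE (genre = 'Animation' OR genre = 'Drama') AND rating > 8.1

Result:
(no rows)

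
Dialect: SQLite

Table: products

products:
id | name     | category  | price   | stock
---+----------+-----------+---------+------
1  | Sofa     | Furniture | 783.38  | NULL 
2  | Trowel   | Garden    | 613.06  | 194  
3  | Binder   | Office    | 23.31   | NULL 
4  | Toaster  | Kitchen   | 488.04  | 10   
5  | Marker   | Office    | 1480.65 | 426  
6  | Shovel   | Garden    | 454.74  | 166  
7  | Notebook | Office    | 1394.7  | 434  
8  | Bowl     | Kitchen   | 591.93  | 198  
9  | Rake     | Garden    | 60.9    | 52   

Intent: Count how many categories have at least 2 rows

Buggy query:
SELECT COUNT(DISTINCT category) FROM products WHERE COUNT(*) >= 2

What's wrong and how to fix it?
Bug: COUNT(*) cannot appear in WHERE; the per-group count doesn't exist yet

Fix: Use a subquery that GROUPs and filters with HAVING, then count its rows

Corrected query:
SELECT COUNT(*) FROM (SELECT category FROM products GROUP BY category HAVING COUNT(*) >= 2)

Result:
COUNT(*)
--------
3       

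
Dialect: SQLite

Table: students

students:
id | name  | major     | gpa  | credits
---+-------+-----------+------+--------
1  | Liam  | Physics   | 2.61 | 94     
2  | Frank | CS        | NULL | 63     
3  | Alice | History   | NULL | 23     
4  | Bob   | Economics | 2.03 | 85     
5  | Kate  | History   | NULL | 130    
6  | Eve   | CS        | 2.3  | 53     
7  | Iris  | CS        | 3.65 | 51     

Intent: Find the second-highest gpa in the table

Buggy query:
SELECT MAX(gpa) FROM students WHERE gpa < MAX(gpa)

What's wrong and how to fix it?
Bug: The inner MAX is an aggregate inside WHERE, which is not allowed

Fix: Put the inner MAX in a scalar subquery

Corrected query:
SELECT MAX(gpa) FROM students WHERE gpa < (SELECT MAX(gpa) FROM students)

Result:
MAX(gpa)
--------
2.61    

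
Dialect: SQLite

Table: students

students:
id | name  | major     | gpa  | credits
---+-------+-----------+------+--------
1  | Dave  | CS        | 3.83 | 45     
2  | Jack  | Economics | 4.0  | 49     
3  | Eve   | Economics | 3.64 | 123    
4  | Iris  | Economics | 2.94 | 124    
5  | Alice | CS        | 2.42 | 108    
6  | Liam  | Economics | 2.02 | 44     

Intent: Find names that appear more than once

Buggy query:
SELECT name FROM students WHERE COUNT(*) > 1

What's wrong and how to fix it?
Bug: WHERE can't reference COUNT(*); aggregates are computed after WHERE

Fix: GROUP BY name, then filter groups with HAVING COUNT(*) > 1

Corrected query:
SELECT name FROM students GROUP BY name HAVING COUNT(*) > 1

Result:
(no rows)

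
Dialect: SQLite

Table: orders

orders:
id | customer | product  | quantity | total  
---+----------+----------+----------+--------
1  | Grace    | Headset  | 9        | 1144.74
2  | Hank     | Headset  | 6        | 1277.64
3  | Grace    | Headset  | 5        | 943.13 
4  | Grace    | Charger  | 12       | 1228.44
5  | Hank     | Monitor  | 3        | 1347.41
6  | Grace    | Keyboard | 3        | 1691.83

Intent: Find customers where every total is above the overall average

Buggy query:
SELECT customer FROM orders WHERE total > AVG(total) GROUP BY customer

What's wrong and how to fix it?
Bug: AVG() is an aggregate; it can't sit directly in WHERE

Fix: Use a subquery for AVG and a HAVING MIN(...) filter so the condition holds for every row in the group

Corrected query:
SELECT customer FROM orders GROUP BY customer HAVING MIN(total) > (SELECT AVG(total) FROM orders)

Result:
customer
--------
Hank    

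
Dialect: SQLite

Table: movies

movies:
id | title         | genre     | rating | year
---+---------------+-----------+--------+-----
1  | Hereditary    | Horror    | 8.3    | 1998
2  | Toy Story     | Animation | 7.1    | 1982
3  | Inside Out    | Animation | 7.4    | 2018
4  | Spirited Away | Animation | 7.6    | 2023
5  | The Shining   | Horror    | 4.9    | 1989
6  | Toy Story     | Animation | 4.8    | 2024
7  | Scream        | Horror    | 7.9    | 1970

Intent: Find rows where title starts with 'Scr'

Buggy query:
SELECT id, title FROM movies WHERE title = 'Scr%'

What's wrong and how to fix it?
Bug: Wildcards only work with LIKE; '=' treats '%' as a literal character

Fix: Replace '=' with LIKE so 'Scr%' is treated as a pattern

Corrected query:
SELECT id, title FROM movies WHERE title LIKE 'Scr%'

Result:
id | title 
---+-------
7  | Scream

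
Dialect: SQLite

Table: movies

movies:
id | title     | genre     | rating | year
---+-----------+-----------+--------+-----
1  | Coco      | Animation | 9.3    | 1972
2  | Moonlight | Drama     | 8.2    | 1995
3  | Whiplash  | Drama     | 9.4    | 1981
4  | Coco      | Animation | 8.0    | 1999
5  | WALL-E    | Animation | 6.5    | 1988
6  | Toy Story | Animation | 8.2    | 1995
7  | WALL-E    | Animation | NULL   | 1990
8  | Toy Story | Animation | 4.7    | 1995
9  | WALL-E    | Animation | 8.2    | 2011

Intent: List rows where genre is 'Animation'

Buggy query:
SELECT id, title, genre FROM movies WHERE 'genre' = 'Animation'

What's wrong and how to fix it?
Bug: Single quotes denote string literals in SQL; the column name is being compared as a constant string

Fix: Reference the column as genre without single quotes

Corrected query:
SELECT id, title, genre FROM movies WHERE genre = 'Animation'

Result:
id | title     | genre    
---+-----------+----------
1  | Coco      | Animation
4  | Coco      | Animation
5  | WALL-E    | Animation
6  | Toy Story | Animation
7  | WALL-E    | Animation
8  | Toy Story | Animation
9  | WALL-E    | Animation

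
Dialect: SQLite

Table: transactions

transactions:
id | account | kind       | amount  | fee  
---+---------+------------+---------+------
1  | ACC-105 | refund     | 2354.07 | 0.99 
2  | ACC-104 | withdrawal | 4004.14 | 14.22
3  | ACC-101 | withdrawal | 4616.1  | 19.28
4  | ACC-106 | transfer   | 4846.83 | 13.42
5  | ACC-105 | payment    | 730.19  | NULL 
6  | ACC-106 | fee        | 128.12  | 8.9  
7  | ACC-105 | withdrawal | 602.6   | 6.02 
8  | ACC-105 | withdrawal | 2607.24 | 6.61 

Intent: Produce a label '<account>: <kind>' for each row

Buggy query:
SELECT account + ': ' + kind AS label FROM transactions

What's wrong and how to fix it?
Bug: '+' is numeric addition; on text columns SQLite converts them to 0 instead of concatenating

Fix: Replace + with || to concatenate text

Corrected query:
SELECT account || ': ' || kind AS label FROM transactions

Result:
label              
-------------------
ACC-105: refund    
ACC-104: withdrawal
ACC-101: withdrawal
ACC-106: transfer  
ACC-105: payment   
ACC-106: fee       
ACC-105: withdrawal
ACC-105: withdrawal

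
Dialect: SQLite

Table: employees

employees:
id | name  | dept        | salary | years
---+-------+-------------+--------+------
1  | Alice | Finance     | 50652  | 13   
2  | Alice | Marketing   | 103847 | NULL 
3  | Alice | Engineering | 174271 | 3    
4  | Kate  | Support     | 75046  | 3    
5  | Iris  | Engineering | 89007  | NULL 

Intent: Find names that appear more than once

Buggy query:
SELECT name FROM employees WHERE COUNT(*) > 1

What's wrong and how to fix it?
Bug: WHERE can't reference COUNT(*); aggregates are computed after WHERE

Fix: Group first, then use HAVING for the count condition

Corrected query:
SELECT name FROM employees GROUP BY name HAVING COUNT(*) > 1

Result:
name 
-----
Alice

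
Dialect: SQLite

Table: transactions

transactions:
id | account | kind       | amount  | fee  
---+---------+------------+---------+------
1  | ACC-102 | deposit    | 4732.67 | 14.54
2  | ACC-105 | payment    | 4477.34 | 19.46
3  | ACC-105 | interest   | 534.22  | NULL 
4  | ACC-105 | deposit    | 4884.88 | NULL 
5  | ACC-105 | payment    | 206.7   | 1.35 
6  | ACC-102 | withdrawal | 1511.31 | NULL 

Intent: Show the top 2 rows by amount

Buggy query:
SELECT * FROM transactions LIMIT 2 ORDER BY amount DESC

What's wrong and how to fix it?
Bug: LIMIT must come after ORDER BY

Fix: Sort with ORDER BY, then apply LIMIT

Corrected query:
SELECT * FROM transactions ORDER BY amount DESC LIMIT 2

Result:
id | account | kind    | amount  | fee  
---+---------+---------+---------+------
4  | ACC-105 | deposit | 4884.88 | NULL 
1  | ACC-102 | deposit | 4732.67 | 14.54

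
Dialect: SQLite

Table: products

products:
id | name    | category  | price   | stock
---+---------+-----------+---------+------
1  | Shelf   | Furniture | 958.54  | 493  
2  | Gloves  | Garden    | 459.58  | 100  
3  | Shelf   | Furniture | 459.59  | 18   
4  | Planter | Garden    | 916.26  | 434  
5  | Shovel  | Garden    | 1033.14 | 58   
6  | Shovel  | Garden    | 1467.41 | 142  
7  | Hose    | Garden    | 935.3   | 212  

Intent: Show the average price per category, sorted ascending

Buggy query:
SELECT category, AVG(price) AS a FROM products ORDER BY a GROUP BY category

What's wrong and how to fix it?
Bug: GROUP BY must precede ORDER BY

Fix: Move ORDER BY to the end, after GROUP BY

Corrected query:
SELECT category, AVG(price) AS a FROM products GROUP BY category ORDER BY a

Result:
category  | a      
----------+--------
Furniture | 709.065
Garden    | 962.338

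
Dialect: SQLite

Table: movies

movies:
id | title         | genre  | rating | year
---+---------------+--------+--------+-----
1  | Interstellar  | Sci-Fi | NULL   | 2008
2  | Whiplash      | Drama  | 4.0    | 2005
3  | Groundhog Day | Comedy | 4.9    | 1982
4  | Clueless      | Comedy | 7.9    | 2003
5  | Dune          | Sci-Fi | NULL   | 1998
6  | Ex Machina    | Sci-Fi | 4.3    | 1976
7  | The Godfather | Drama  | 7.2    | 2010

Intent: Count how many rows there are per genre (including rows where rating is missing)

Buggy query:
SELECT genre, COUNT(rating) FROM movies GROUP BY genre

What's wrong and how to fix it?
Bug: COUNT(column) counts non-NULL values only; rows with NULL rating aren't counted

Fix: Use COUNT(*) to count all rows regardless of NULL

Corrected query:
SELECT genre, COUNT(*) FROM movies GROUP BY genre

Result:
genre  | COUNT(*)
-------+---------
Comedy | 2       
Drama  | 2       
Sci-Fi | 3       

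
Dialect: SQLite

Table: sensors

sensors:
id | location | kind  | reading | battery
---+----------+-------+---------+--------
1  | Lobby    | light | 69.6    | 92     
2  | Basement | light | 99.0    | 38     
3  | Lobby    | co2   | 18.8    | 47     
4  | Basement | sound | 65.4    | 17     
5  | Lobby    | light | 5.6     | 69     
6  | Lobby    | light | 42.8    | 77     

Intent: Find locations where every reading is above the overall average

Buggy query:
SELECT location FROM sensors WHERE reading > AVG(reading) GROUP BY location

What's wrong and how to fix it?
Bug: WHERE evaluates per row before aggregation, so AVG() is unavailable

Fix: Compute the overall average in a scalar subquery and compare each group's MIN against it in HAVING

Corrected query:
SELECT location FROM sensors GROUP BY location HAVING MIN(reading) > (SELECT AVG(reading) FROM sensors)

Result:
location
--------
Basement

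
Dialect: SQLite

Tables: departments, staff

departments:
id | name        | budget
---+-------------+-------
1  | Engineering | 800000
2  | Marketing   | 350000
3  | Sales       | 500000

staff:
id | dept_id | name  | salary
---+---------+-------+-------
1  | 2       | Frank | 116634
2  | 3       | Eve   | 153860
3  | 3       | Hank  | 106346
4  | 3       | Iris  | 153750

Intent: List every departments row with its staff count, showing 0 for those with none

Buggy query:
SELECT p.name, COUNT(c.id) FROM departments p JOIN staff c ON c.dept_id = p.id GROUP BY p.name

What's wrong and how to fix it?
Bug: An inner join excludes parents with zero children

Fix: Switch to LEFT JOIN to retain unmatched parent rows

Corrected query:
SELECT p.name, COUNT(c.id) FROM departments p LEFT JOIN staff c ON c.dept_id = p.id GROUP BY p.name

Result:
name        | COUNT(c.id)
------------+------------
Engineering | 0          
Marketing   | 1          
Sales       | 3          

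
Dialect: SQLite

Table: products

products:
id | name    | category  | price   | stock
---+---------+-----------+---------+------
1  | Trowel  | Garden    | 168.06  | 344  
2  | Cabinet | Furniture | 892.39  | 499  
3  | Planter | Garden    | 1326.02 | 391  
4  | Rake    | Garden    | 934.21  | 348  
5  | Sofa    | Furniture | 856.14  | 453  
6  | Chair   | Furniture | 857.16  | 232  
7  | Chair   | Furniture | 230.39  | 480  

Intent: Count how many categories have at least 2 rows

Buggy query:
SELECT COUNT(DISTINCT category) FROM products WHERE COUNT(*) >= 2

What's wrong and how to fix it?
Bug: WHERE filters individual rows, not groups, so a group-level COUNT is invalid there

Fix: Use a subquery that GROUPs and filters with HAVING, then count its rows

Corrected query:
SELECT COUNT(*) FROM (SELECT category FROM products GROUP BY category HAVING COUNT(*) >= 2)

Result:
COUNT(*)
--------
2       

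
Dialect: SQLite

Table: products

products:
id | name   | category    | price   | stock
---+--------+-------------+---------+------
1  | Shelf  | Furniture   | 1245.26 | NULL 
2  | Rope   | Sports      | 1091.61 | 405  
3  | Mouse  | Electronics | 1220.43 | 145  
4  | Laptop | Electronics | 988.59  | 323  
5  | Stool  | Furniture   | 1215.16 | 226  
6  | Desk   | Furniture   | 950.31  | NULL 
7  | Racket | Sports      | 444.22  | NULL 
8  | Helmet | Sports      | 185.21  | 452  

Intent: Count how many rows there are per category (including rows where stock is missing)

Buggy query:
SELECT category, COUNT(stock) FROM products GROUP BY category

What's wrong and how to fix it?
Bug: COUNT(column) counts non-NULL values only; rows with NULL stock aren't counted

Fix: Use COUNT(*) to count all rows regardless of NULL

Corrected query:
SELECT category, COUNT(*) FROM products GROUP BY category

Result:
category    | COUNT(*)
------------+---------
Electronics | 2       
Furniture   | 3       
Sports      | 3       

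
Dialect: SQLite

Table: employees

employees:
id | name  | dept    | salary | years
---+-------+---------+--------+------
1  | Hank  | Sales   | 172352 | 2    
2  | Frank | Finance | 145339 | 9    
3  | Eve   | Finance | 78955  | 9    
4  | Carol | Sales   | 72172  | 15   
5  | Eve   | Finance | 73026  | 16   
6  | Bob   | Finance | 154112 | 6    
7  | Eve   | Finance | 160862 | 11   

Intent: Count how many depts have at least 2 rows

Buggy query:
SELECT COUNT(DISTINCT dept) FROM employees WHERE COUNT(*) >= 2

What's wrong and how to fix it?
Bug: COUNT(*) cannot appear in WHERE; the per-group count doesn't exist yet

Fix: Group first with HAVING COUNT(*) >= 2, then COUNT the resulting groups

Corrected query:
SELECT COUNT(*) FROM (SELECT dept FROM employees GROUP BY dept HAVING COUNT(*) >= 2)

Result:
COUNT(*)
--------
2       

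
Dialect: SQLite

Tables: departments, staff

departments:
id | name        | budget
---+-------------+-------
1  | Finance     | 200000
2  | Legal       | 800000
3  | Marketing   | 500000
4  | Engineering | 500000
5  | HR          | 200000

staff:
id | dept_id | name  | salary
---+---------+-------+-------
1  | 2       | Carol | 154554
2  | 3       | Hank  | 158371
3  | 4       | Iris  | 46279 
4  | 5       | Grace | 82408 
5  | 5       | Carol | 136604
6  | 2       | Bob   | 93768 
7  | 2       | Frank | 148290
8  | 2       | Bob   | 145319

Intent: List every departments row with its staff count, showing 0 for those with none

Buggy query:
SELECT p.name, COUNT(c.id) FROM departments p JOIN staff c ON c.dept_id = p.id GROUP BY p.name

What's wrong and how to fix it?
Bug: INNER JOIN drops departments rows that have no matching staff rows

Fix: Switch to LEFT JOIN to retain unmatched parent rows

Corrected query:
SELECT p.name, COUNT(c.id) FROM departments p LEFT JOIN staff c ON c.dept_id = p.id GROUP BY p.name

Result:
name        | COUNT(c.id)
------------+------------
Engineering | 1          
Finance     | 0          
HR          | 2          
Legal       | 4          
Marketing   | 1          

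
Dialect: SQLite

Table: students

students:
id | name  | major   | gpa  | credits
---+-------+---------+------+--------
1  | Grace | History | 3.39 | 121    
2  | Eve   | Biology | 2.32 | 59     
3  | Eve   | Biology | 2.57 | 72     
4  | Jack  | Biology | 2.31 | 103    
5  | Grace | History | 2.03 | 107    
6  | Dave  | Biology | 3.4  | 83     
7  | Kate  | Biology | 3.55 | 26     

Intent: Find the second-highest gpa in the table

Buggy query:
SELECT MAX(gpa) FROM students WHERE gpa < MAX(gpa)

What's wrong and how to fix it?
Bug: The inner MAX is an aggregate inside WHERE, which is not allowed

Fix: Compute the overall MAX in a subquery, then take MAX of rows below it

Corrected query:
SELECT MAX(gpa) FROM students WHERE gpa < (SELECT MAX(gpa) FROM students)

Result:
MAX(gpa)
--------
3.4     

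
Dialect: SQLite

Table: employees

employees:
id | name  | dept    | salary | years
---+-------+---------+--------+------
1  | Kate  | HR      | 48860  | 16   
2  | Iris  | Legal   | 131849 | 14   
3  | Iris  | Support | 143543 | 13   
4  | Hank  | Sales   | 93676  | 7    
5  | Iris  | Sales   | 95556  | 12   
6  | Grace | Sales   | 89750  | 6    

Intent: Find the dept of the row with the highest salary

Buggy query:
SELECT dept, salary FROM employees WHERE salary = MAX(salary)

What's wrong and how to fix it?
Bug: MAX(salary) is an aggregate and cannot be used directly in WHERE

Fix: Wrap MAX in a scalar subquery so WHERE compares against a single value

Corrected query:
SELECT dept, salary FROM employees WHERE salary = (SELECT MAX(salary) FROM employees)

Result:
dept    | salary
--------+-------
Support | 143543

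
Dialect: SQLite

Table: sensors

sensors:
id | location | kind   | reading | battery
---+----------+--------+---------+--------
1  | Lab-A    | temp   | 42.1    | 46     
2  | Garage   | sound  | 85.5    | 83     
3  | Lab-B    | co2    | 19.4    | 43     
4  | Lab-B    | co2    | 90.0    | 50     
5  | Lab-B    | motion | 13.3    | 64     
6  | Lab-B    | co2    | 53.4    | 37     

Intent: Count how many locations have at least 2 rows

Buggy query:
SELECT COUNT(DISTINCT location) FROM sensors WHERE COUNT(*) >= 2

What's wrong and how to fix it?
Bug: WHERE filters individual rows, not groups, so a group-level COUNT is invalid there

Fix: Group first with HAVING COUNT(*) >= 2, then COUNT the resulting groups

Corrected query:
SELECT COUNT(*) FROM (SELECT location FROM sensors GROUP BY location HAVING COUNT(*) >= 2)

Result:
COUNT(*)
--------
1       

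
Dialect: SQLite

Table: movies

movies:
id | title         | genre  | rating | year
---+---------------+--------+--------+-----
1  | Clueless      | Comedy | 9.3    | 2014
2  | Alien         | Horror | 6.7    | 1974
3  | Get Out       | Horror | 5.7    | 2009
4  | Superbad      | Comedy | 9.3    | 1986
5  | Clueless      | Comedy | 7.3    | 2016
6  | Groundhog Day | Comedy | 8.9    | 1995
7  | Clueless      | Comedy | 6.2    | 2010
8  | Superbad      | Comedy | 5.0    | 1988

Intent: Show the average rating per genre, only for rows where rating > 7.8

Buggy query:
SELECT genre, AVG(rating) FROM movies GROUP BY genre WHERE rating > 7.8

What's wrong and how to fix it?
Bug: Row-level WHERE must come before GROUP BY in the clause order

Fix: Place WHERE between FROM and GROUP BY

Corrected query:
SELECT genre, AVG(rating) FROM movies WHERE rating > 7.8 GROUP BY genre

Result:
genre  | AVG(rating)
-------+------------
Comedy | 9.166667   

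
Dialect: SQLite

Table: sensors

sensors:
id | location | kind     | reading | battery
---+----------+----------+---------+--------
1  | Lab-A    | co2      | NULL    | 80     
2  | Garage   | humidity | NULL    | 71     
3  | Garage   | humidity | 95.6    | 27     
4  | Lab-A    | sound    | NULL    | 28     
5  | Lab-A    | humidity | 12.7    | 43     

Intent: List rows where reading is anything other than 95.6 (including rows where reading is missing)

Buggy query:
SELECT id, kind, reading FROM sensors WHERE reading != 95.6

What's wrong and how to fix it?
Bug: 'reading != 95.6' is unknown when reading is NULL, so NULL rows are silently excluded

Fix: Add an explicit OR reading IS NULL to include the missing-value rows

Corrected query:
SELECT id, kind, reading FROM sensors WHERE reading != 95.6 OR reading IS NULL

Result:
id | kind     | reading
---+----------+--------
1  | co2      | NULL   
2  | humidity | NULL   
4  | sound    | NULL   
5  | humidity | 12.7   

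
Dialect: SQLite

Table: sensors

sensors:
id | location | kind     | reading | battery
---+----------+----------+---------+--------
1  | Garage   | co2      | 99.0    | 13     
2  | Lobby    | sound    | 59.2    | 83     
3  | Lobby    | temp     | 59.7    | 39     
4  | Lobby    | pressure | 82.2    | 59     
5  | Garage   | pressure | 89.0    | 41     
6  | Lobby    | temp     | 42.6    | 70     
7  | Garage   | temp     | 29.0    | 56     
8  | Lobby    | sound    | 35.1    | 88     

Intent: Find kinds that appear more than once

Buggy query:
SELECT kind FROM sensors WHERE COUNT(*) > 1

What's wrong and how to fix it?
Bug: WHERE can't reference COUNT(*); aggregates are computed after WHERE

Fix: Group first, then use HAVING for the count condition

Corrected query:
SELECT kind FROM sensors GROUP BY kind HAVING COUNT(*) > 1

Result:
kind    
--------
pressure
sound   
temp    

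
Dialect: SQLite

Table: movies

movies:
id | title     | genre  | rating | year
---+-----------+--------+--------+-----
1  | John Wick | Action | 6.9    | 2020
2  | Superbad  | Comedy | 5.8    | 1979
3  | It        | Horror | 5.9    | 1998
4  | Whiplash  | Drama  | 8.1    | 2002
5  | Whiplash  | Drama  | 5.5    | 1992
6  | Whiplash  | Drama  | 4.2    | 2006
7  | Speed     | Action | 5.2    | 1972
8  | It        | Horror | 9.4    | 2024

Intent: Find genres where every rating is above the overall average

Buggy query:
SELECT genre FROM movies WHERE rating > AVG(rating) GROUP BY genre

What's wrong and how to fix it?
Bug: WHERE evaluates per row before aggregation, so AVG() is unavailable

Fix: Compute the overall average in a scalar subquery and compare each group's MIN against it in HAVING

Corrected query:
SELECT genre FROM movies GROUP BY genre HAVING MIN(rating) > (SELECT AVG(rating) FROM movies)

Result:
(no rows)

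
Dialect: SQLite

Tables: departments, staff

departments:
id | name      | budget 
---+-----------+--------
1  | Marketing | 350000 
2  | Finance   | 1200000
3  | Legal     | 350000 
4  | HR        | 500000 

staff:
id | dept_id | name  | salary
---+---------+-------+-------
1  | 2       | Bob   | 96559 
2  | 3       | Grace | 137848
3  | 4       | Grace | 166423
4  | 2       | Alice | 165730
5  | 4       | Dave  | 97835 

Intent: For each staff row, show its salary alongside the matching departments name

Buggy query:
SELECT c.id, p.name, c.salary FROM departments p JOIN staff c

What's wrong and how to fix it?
Bug: Missing join condition: each staff row is matched to all departments rows instead of just its own

Fix: Specify the join condition linking the foreign key to the parent id

Corrected query:
SELECT c.id, p.name, c.salary FROM departments p JOIN staff c ON c.dept_id = p.id

Result:
id | name    | salary
---+---------+-------
1  | Finance | 96559 
2  | Legal   | 137848
3  | HR      | 166423
4  | Finance | 165730
5  | HR      | 97835 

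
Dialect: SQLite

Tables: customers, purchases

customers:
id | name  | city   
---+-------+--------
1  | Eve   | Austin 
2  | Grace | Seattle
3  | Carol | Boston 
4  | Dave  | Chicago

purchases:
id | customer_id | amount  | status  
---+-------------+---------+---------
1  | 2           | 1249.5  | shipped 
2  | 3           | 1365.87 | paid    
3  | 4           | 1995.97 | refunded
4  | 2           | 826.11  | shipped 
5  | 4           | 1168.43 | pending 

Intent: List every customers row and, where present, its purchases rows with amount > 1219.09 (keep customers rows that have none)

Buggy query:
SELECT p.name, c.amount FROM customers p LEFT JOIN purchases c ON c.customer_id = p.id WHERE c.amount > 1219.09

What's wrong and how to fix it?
Bug: A WHERE condition on the right-hand table after LEFT JOIN drops unmatched parents

Fix: Move the right-table condition into the ON clause so unmatched parents are kept

Corrected query:
SELECT p.name, c.amount FROM customers p LEFT JOIN purchases c ON c.customer_id = p.id AND c.amount > 1219.09

Result:
name  | amount 
------+--------
Eve   | NULL   
Grace | 1249.5 
Carol | 1365.87
Dave  | 1995.97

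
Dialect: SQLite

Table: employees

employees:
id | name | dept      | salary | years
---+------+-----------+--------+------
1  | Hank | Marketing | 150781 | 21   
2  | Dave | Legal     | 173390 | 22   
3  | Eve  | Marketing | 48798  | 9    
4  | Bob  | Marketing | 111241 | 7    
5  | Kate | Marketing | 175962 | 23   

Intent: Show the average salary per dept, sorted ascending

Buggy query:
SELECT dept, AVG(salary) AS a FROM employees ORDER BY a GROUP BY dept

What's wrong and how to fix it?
Bug: GROUP BY must precede ORDER BY

Fix: Move ORDER BY to the end, after GROUP BY

Corrected query:
SELECT dept, AVG(salary) AS a FROM employees GROUP BY dept ORDER BY a

Result:
dept      | a       
----------+---------
Marketing | 121695.5
Legal     | 173390  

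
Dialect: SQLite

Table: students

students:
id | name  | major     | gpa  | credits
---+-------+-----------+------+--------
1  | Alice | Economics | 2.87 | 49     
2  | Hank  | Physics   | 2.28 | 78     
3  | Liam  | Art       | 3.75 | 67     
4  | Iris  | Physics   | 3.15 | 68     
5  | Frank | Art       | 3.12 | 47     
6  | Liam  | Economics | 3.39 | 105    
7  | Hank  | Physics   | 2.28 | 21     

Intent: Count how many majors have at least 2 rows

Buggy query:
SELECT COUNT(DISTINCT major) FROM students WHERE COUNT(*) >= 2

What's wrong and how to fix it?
Bug: WHERE filters individual rows, not groups, so a group-level COUNT is invalid there

Fix: Use a subquery that GROUPs and filters with HAVING, then count its rows

Corrected query:
SELECT COUNT(*) FROM (SELECT major FROM students GROUP BY major HAVING COUNT(*) >= 2)

Result:
COUNT(*)
--------
3       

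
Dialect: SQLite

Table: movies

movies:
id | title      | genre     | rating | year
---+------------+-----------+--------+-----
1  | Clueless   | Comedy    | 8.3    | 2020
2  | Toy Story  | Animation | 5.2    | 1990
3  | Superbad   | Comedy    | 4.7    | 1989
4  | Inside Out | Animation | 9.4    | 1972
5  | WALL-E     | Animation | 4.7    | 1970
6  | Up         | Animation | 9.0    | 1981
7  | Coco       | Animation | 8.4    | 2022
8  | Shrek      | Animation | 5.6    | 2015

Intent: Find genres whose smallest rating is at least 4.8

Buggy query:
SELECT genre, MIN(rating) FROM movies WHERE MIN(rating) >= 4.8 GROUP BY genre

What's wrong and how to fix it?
Bug: Aggregates like MIN are computed per group after WHERE runs

Fix: Replace WHERE with HAVING after the GROUP BY

Corrected query:
SELECT genre, MIN(rating) FROM movies GROUP BY genre HAVING MIN(rating) >= 4.8

Result:
(no rows)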